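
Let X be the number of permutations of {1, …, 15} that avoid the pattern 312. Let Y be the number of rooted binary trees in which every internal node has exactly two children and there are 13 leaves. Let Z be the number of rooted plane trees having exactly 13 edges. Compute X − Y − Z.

Permutations of [n] avoiding any single length-3 pattern are counted by C_n; here n = 15. So X = C_15 = 9694845.
Full binary trees with 13 leaves have 13−1 = 12 internal nodes, so there are C_12 of them. So Y = C_12 = 208012.
Rooted ordered trees with n edges are counted by C_n; here n = 13. So Z = C_13 = 742900.
X − Y − Z = 9694845 − 208012 − 742900 = 8743933.

8743933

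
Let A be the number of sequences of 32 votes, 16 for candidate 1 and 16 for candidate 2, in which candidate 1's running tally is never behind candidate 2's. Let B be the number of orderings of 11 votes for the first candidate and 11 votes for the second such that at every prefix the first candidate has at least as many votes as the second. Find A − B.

35298884

Reading a vote for the leader as '(' and for the other as ')' turns such a sequence into a balanced string of 16 pairs, so the count is C_16. So A = C_16 = 35357670.
Ballot sequences with n votes each where one side never trails are Dyck words, counted by C_n; here n = 11. So B = C_11 = 58786.
A − B = 35357670 − 58786 = 35298884.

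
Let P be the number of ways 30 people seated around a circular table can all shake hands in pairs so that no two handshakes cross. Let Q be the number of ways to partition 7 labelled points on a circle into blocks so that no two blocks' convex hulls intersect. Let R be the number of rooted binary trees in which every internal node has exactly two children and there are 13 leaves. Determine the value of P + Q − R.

9487262

With 30 = 2·15 people, non-crossing handshake pairings are non-crossing perfect matchings on a circle, counted by C_15. So P = C_15 = 9694845.
Non-crossing partitions of an n-element set are counted by C_n; here n = 7. So Q = C_7 = 429.
A full binary tree with L leaves has L−1 internal nodes and is counted by C_{L−1}; L = 13 gives C_12. So R = C_12 = 208012.
P + Q − R = 9694845 + 429 − 208012 = 9487262.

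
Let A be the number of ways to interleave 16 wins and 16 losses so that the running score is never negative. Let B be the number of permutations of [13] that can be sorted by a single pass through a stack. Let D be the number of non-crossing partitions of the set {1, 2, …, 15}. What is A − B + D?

44309615

Ballot sequences with n votes each where one side never trails are Dyck words, counted by C_n; here n = 16. So A = C_16 = 35357670.
Stack-sortable permutations are exactly the 231-avoiding ones, counted by C_n; here n = 13. So B = C_13 = 742900.
The non-crossing partitions of [15] form a lattice of size C_15. So D = C_15 = 9694845.
A − B + D = 35357670 − 742900 + 9694845 = 44309615.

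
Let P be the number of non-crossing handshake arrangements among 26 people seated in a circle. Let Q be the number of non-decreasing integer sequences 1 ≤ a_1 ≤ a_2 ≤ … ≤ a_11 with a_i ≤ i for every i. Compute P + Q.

Non-crossing handshake pairings of 2n people are counted by C_n; 26 people gives n = 13. So P = C_13 = 742900.
Weakly increasing sequences with a_i ≤ i biject with Dyck paths of semilength 11, so there are C_11. So Q = C_11 = 58786.
P + Q = 742900 + 58786 = 801686.

801686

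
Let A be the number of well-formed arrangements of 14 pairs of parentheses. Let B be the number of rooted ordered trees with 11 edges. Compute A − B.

Balanced strings of n pairs of brackets are counted by C_n; here n = 14. So A = C_14 = 2674440.
A rooted plane tree with 11 edges has 12 nodes, and the count is C_11. So B = C_11 = 58786.
A − B = 2674440 − 58786 = 2615654.

2615654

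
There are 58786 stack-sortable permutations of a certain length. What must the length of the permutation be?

11

Stack-sortable permutations of [n] are counted by C_n; 58786 = C_11.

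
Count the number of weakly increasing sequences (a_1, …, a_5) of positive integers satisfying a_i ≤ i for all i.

Weakly increasing sequences with a_i ≤ i biject with Dyck paths of semilength 5, so there are C_5.
C_5 = 42.

42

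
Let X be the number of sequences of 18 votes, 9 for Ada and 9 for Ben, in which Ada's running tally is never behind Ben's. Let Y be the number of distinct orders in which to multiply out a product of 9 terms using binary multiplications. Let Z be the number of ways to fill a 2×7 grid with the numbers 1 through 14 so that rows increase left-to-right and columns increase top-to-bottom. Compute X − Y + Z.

3861

Ballot sequences with n votes each where one side never trails are Dyck words, counted by C_n; here n = 9. So X = C_9 = 4862.
Ways to associate a product of 9 factors correspond to binary trees on 9 leaves, so the count is C_8. So Y = C_8 = 1430.
By the hook-length formula (or a Dyck-path bijection), SYT of shape 2×7 number C_7. So Z = C_7 = 429.
X − Y + Z = 4862 − 1430 + 429 = 3861.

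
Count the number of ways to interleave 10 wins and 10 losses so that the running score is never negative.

16796

Reading a vote for the leader as '(' and for the other as ')' turns such a sequence into a balanced string of 10 pairs, so the count is C_10.
C_10 = C_9 · 2(2·9+1)/(9+2) = 4862 · 38/11 = 16796.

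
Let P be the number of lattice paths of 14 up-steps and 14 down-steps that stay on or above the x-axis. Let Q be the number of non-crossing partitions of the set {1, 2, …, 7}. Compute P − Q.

2674011

A Dyck path with 14 up-steps and 14 down-steps has semilength 14, so there are C_14 of them. So P = C_14 = 2674440.
Non-crossing partitions of an n-element set are counted by C_n; here n = 7. So Q = C_7 = 429.
P − Q = 2674440 − 429 = 2674011.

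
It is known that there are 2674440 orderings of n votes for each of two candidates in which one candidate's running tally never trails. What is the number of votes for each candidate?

Such ballot sequences with n votes each are counted by C_n. The Catalan number equal to 2674440 is C_14.

14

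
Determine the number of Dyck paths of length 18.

A Dyck path with 9 up-steps and 9 down-steps has semilength 9, so there are C_9 of them.
C_9 = C(18,9)/10 = 48620/10 = 4862.

4862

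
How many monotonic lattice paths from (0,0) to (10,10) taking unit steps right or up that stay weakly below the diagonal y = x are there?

Sub-diagonal monotone paths from (0,0) to (10,10) biject with Dyck paths of semilength 10, giving C_10.
C_10 = C_9 · 2(2·9+1)/(9+2) = 4862 · 38/11 = 16796.

16796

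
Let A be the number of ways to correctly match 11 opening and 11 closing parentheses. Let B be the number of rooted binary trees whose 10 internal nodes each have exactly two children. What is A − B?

A balanced arrangement of 11 bracket pairs is a Dyck word of semilength 11, so the count is C_11. So A = C_11 = 58786.
The number of full binary trees on 10 internal nodes is the Catalan number C_10. So B = C_10 = 16796.
A − B = 58786 − 16796 = 41990.

41990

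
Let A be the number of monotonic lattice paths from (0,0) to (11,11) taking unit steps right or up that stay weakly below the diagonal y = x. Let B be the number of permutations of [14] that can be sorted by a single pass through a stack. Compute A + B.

Sub-diagonal monotone paths from (0,0) to (11,11) biject with Dyck paths of semilength 11, giving C_11. So A = C_11 = 58786.
By Knuth's characterisation, the stack-sortable permutations of length 14 are the 231-avoiders, numbering C_14. So B = C_14 = 2674440.
A + B = 58786 + 2674440 = 2733226.

2733226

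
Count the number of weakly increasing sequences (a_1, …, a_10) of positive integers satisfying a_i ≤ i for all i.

Such sub-staircase sequences of length n are counted by C_n; here n = 10.
C_10 = C(20,10)/11 = 184756/11 = 16796.

16796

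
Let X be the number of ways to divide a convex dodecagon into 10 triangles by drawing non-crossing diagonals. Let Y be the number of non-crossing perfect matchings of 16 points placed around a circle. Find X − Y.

Triangulations of a convex m-gon are counted by C_{m−2}; with m = 12 this is C_10. So X = C_10 = 16796.
Non-crossing perfect matchings of 2n points on a circle are counted by C_n; with 16 points, n = 8. So Y = C_8 = 1430.
X − Y = 16796 − 1430 = 15366.

15366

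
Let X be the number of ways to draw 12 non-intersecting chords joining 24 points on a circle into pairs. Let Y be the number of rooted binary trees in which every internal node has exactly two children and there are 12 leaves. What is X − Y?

Pairing 24 circle points by 12 non-crossing chords gives C_12 matchings. So X = C_12 = 208012.
A full binary tree with L leaves has L−1 internal nodes and is counted by C_{L−1}; L = 12 gives C_11. So Y = C_11 = 58786.
X − Y = 208012 − 58786 = 149226.

149226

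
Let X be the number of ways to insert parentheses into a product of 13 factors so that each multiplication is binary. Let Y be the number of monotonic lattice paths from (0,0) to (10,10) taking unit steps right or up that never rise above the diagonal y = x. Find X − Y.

191216

Parenthesizations of m factors correspond to full binary trees with m leaves, counted by C_{m−1}; m = 13 gives C_12. So X = C_12 = 208012.
Sub-diagonal monotone paths from (0,0) to (10,10) biject with Dyck paths of semilength 10, giving C_10. So Y = C_10 = 16796.
X − Y = 208012 − 16796 = 191216.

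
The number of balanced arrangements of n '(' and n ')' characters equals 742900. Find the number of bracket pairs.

13

Balanced strings of n bracket-pairs are counted by C_n. Since C_13 = 742900, the index is 13.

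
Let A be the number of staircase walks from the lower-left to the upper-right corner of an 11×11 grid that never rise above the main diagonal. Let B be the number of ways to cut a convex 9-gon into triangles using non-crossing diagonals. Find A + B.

Sub-diagonal monotone paths from (0,0) to (11,11) biject with Dyck paths of semilength 11, giving C_11. So A = C_11 = 58786.
The number of triangulations of a 9-gon is the Catalan number C_7 (index = sides − 2). So B = C_7 = 429.
A + B = 58786 + 429 = 59215.

59215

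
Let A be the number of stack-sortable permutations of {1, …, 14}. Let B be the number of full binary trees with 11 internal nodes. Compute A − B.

Stack-sortable permutations are exactly the 231-avoiding ones, counted by C_n; here n = 14. So A = C_14 = 2674440.
Full binary trees with n internal nodes are counted by C_n; here n = 11. So B = C_11 = 58786.
A − B = 2674440 − 58786 = 2615654.

2615654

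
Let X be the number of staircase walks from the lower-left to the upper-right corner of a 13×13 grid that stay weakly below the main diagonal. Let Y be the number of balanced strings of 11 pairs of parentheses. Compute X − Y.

684114

Monotone paths in an n×n grid that stay weakly below the diagonal are counted by C_n; here n = 13. So X = C_13 = 742900.
With 11 pairs the number of balanced bracket strings is the Catalan number C_11. So Y = C_11 = 58786.
X − Y = 742900 − 58786 = 684114.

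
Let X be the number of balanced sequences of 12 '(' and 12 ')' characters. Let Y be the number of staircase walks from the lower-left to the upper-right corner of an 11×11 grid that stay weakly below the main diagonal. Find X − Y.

149226

With 12 pairs the number of balanced bracket strings is the Catalan number C_12. So X = C_12 = 208012.
Monotone paths in an n×n grid that stay weakly below the diagonal are counted by C_n; here n = 11. So Y = C_11 = 58786.
X − Y = 208012 − 58786 = 149226.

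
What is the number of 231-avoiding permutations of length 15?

9694845

Permutations of [n] avoiding any single length-3 pattern are counted by C_n; here n = 15.
C_15 = C(30,15)/16 = 155117520/16 = 9694845.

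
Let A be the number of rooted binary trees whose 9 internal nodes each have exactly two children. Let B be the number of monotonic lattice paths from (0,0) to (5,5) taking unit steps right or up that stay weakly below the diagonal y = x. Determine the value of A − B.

Full binary trees with n internal nodes are counted by C_n; here n = 9. So A = C_9 = 4862.
Monotone paths in an n×n grid that stay weakly below the diagonal are counted by C_n; here n = 5. So B = C_5 = 42.
A − B = 4862 − 42 = 4820.

4820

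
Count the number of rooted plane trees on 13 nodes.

208012

A rooted plane tree on 13 nodes has 12 edges, and such trees are counted by C_12.
C_12 = 208012.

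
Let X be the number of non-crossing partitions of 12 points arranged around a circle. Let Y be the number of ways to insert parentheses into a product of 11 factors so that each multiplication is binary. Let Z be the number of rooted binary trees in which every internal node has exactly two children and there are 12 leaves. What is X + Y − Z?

Non-crossing partitions of an n-element set are counted by C_n; here n = 12. So X = C_12 = 208012.
Bracketing 11 factors into binary products is counted by C_{11−1} = C_10. So Y = C_10 = 16796.
Full binary trees with 12 leaves have 12−1 = 11 internal nodes, so there are C_11 of them. So Z = C_11 = 58786.
X + Y − Z = 208012 + 16796 − 58786 = 166022.

166022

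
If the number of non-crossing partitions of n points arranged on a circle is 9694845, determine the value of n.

15

Non-crossing partitions of [n] are counted by C_n. Since C_15 = 9694845, the index is 15.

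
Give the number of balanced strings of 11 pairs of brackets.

A balanced arrangement of 11 bracket pairs is a Dyck word of semilength 11, so the count is C_11.
C_11 = 58786.

58786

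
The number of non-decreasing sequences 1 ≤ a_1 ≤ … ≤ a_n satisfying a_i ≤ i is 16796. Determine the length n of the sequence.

10

Such sub-staircase sequences of length n are counted by C_n. The Catalan number equal to 16796 is C_10.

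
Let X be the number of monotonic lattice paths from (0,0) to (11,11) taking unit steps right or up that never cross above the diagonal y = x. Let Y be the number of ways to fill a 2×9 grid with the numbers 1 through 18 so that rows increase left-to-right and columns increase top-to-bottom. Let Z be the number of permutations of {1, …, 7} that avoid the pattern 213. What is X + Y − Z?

Sub-diagonal monotone paths from (0,0) to (11,11) biject with Dyck paths of semilength 11, giving C_11. So X = C_11 = 58786.
Standard Young tableaux of shape 2×n are counted by C_n; here n = 9. So Y = C_9 = 4862.
Permutations of [n] avoiding any single length-3 pattern are counted by C_n; here n = 7. So Z = C_7 = 429.
X + Y − Z = 58786 + 4862 − 429 = 63219.

63219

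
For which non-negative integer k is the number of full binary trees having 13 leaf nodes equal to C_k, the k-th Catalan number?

Full binary trees with 13 leaves have 13−1 = 12 internal nodes, so there are C_12 of them.

12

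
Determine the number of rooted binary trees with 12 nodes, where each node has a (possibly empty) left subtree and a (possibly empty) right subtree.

208012

Binary trees (left/right distinguished) on n nodes are counted by C_n; here n = 12.
C_12 = 208012.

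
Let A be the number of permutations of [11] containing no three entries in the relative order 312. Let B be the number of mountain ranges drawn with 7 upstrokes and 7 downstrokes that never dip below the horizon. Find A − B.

58357

Permutations of [n] avoiding any single length-3 pattern are counted by C_n; here n = 11. So A = C_11 = 58786.
Dyck paths of semilength n (length 2n) are counted by C_n; here n = 7. So B = C_7 = 429.
A − B = 58786 − 429 = 58357.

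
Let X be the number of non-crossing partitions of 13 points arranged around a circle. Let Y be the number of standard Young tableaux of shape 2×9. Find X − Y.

738038

Non-crossing partitions of an n-element set are counted by C_n; here n = 13. So X = C_13 = 742900.
By the hook-length formula (or a Dyck-path bijection), SYT of shape 2×9 number C_9. So Y = C_9 = 4862.
X − Y = 742900 − 4862 = 738038.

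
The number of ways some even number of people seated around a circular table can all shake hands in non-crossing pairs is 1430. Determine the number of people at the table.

Non-crossing handshake pairings of 2n people are counted by C_n. The Catalan number equal to 1430 is C_8.
So n = 8, and there are 2n = 16 people.

16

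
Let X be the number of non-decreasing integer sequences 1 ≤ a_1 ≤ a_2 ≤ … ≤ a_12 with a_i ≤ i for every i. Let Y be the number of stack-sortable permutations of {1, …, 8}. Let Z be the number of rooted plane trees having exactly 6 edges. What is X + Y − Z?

Such sub-staircase sequences of length n are counted by C_n; here n = 12. So X = C_12 = 208012.
Stack-sortable permutations are exactly the 231-avoiding ones, counted by C_n; here n = 8. So Y = C_8 = 1430.
A rooted plane tree with 6 edges has 7 nodes, and the count is C_6. So Z = C_6 = 132.
X + Y − Z = 208012 + 1430 − 132 = 209310.

209310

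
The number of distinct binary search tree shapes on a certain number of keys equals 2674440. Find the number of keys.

Binary search tree shapes on n keys are counted by C_n. Since C_14 = 2674440, the index is 14.

14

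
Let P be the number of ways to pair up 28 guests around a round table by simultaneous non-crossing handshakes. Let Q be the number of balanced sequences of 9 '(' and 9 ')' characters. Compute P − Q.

2669578

With 28 = 2·14 people, non-crossing handshake pairings are non-crossing perfect matchings on a circle, counted by C_14. So P = C_14 = 2674440.
With 9 pairs the number of balanced bracket strings is the Catalan number C_9. So Q = C_9 = 4862.
P − Q = 2674440 − 4862 = 2669578.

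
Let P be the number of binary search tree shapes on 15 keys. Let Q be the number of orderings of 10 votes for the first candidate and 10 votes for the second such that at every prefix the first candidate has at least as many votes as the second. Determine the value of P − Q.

9678049

Binary trees (left/right distinguished) on n nodes are counted by C_n; here n = 15. So P = C_15 = 9694845.
Reading a vote for the leader as '(' and for the other as ')' turns such a sequence into a balanced string of 10 pairs, so the count is C_10. So Q = C_10 = 16796.
P − Q = 9694845 − 16796 = 9678049.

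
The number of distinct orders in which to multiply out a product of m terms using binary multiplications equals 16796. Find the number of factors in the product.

11

Parenthesizations of m factors are counted by C_{m−1}; 16796 = C_10.
So the index is 10, and the number of factors is 10 + 1 = 11.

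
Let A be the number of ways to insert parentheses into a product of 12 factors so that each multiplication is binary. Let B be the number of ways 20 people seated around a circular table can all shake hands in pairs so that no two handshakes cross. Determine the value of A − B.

Ways to associate a product of 12 factors correspond to binary trees on 12 leaves, so the count is C_11. So A = C_11 = 58786.
With 20 = 2·10 people, non-crossing handshake pairings are non-crossing perfect matchings on a circle, counted by C_10. So B = C_10 = 16796.
A − B = 58786 − 16796 = 41990.

41990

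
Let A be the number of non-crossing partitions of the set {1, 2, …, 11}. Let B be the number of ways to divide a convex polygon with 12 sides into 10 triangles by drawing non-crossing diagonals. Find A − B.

41990

The non-crossing partitions of [11] form a lattice of size C_11. So A = C_11 = 58786.
Triangulations of a convex m-gon are counted by C_{m−2}; with m = 12 this is C_10. So B = C_10 = 16796.
A − B = 58786 − 16796 = 41990.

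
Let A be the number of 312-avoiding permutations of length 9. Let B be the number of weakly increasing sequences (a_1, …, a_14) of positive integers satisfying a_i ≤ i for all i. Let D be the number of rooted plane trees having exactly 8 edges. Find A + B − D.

2677872

Permutations of [n] avoiding any single length-3 pattern are counted by C_n; here n = 9. So A = C_9 = 4862.
Weakly increasing sequences with a_i ≤ i biject with Dyck paths of semilength 14, so there are C_14. So B = C_14 = 2674440.
A rooted plane tree with 8 edges has 9 nodes, and the count is C_8. So D = C_8 = 1430.
A + B − D = 4862 + 2674440 − 1430 = 2677872.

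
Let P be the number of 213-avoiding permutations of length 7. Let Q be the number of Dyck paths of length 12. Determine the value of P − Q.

Permutations of [n] avoiding any single length-3 pattern are counted by C_n; here n = 7. So P = C_7 = 429.
Dyck paths of semilength n (length 2n) are counted by C_n; here n = 6. So Q = C_6 = 132.
P − Q = 429 − 132 = 297.

297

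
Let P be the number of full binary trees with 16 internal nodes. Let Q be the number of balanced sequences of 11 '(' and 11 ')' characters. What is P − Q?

35298884

Full binary trees with n internal nodes are counted by C_n; here n = 16. So P = C_16 = 35357670.
A balanced arrangement of 11 bracket pairs is a Dyck word of semilength 11, so the count is C_11. So Q = C_11 = 58786.
P − Q = 35357670 − 58786 = 35298884.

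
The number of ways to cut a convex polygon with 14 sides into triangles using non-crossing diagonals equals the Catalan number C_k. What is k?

The number of triangulations of a 14-gon is the Catalan number C_12 (index = sides − 2).

12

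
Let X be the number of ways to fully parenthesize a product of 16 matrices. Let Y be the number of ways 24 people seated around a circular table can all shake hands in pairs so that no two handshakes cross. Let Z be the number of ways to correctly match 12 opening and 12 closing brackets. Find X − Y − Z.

Parenthesizations of m factors correspond to full binary trees with m leaves, counted by C_{m−1}; m = 16 gives C_15. So X = C_15 = 9694845.
With 24 = 2·12 people, non-crossing handshake pairings are non-crossing perfect matchings on a circle, counted by C_12. So Y = C_12 = 208012.
A balanced arrangement of 12 bracket pairs is a Dyck word of semilength 12, so the count is C_12. So Z = C_12 = 208012.
X − Y − Z = 9694845 − 208012 − 208012 = 9278821.

9278821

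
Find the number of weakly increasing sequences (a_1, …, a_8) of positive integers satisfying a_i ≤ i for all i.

1430

Weakly increasing sequences with a_i ≤ i biject with Dyck paths of semilength 8, so there are C_8.
C_8 = C(16,8)/9 = 12870/9 = 1430.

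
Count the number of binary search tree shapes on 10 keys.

16796

There are C_n binary search tree shapes on n keys; with n = 10 that is C_10.
C_10 = C(20,10)/11 = 184756/11 = 16796.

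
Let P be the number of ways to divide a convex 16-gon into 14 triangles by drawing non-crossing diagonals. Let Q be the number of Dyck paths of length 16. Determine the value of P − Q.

2673010

A convex 16-gon is triangulated into 14 triangles, and the number of such triangulations is the Catalan number C_{16−2} = C_14. So P = C_14 = 2674440.
Dyck paths of semilength n (length 2n) are counted by C_n; here n = 8. So Q = C_8 = 1430.
P − Q = 2674440 − 1430 = 2673010.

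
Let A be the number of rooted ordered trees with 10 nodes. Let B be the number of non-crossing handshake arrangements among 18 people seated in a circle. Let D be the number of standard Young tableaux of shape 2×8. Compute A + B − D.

Rooted ordered (plane) trees on m nodes have m−1 edges and are counted by C_{m−1}; m = 10 gives C_9. So A = C_9 = 4862.
Non-crossing handshake pairings of 2n people are counted by C_n; 18 people gives n = 9. So B = C_9 = 4862.
Standard Young tableaux of shape 2×n are counted by C_n; here n = 8. So D = C_8 = 1430.
A + B − D = 4862 + 4862 − 1430 = 8294.

8294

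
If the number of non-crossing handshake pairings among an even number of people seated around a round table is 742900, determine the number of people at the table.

Non-crossing handshake pairings of 2n people are counted by C_n; 742900 = C_13.
So n = 13, and there are 2n = 26 people.

26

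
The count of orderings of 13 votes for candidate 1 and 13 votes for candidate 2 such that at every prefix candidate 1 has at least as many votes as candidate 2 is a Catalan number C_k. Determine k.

13

Ballot sequences with n votes each where one side never trails are Dyck words, counted by C_n; here n = 13.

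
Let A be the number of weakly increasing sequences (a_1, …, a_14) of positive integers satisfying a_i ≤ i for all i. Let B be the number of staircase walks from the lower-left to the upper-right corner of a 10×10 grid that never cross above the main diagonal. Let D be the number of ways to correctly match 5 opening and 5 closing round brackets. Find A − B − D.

Such sub-staircase sequences of length n are counted by C_n; here n = 14. So A = C_14 = 2674440.
Monotone paths in an n×n grid that stay weakly below the diagonal are counted by C_n; here n = 10. So B = C_10 = 16796.
With 5 pairs the number of balanced bracket strings is the Catalan number C_5. So D = C_5 = 42.
A − B − D = 2674440 − 16796 − 42 = 2657602.

2657602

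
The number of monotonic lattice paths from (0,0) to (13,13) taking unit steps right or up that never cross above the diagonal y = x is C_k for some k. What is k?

Monotone paths in an n×n grid that stay weakly below the diagonal are counted by C_n; here n = 13.

13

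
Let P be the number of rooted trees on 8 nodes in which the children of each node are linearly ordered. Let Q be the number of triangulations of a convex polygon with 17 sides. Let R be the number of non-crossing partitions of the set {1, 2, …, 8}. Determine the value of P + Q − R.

A rooted plane tree on 8 nodes has 7 edges, and such trees are counted by C_7. So P = C_7 = 429.
Triangulations of a convex m-gon are counted by C_{m−2}; with m = 17 this is C_15. So Q = C_15 = 9694845.
The non-crossing partitions of [8] form a lattice of size C_8. So R = C_8 = 1430.
P + Q − R = 429 + 9694845 − 1430 = 9693844.

9693844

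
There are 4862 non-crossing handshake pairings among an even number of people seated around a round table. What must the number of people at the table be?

Non-crossing handshake pairings of 2n people are counted by C_n, and C_9 = 4862.
So n = 9, and there are 2n = 18 people.

18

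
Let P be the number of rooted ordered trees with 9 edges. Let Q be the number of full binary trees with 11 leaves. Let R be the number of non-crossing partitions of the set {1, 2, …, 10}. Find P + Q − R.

A rooted plane tree with 9 edges has 10 nodes, and the count is C_9. So P = C_9 = 4862.
A full binary tree with L leaves has L−1 internal nodes and is counted by C_{L−1}; L = 11 gives C_10. So Q = C_10 = 16796.
The non-crossing partitions of [10] form a lattice of size C_10. So R = C_10 = 16796.
P + Q − R = 4862 + 16796 − 16796 = 4862.

4862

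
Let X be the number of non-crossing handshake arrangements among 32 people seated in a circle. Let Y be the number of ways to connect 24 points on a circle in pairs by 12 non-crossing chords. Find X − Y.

With 32 = 2·16 people, non-crossing handshake pairings are non-crossing perfect matchings on a circle, counted by C_16. So X = C_16 = 35357670.
Pairing 24 circle points by 12 non-crossing chords gives C_12 matchings. So Y = C_12 = 208012.
X − Y = 35357670 − 208012 = 35149658.

35149658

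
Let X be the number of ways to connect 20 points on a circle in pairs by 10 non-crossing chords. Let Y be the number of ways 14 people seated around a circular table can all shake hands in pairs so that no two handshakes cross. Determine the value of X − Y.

16367

Non-crossing perfect matchings of 2n points on a circle are counted by C_n; with 20 points, n = 10. So X = C_10 = 16796.
With 14 = 2·7 people, non-crossing handshake pairings are non-crossing perfect matchings on a circle, counted by C_7. So Y = C_7 = 429.
X − Y = 16796 − 429 = 16367.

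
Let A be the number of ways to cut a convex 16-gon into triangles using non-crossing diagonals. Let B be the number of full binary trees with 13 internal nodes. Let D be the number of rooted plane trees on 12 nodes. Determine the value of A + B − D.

The number of triangulations of a 16-gon is the Catalan number C_14 (index = sides − 2). So A = C_14 = 2674440.
Full binary trees with n internal nodes are counted by C_n; here n = 13. So B = C_13 = 742900.
Rooted ordered (plane) trees on m nodes have m−1 edges and are counted by C_{m−1}; m = 12 gives C_11. So D = C_11 = 58786.
A + B − D = 2674440 + 742900 − 58786 = 3358554.

3358554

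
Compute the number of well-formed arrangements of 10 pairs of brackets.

16796

With 10 pairs the number of balanced bracket strings is the Catalan number C_10.
C_10 = C(20,10)/11 = 184756/11 = 16796.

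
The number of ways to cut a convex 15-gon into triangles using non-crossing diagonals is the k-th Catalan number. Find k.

The number of triangulations of a 15-gon is the Catalan number C_13 (index = sides − 2).

13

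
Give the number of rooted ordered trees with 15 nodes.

Rooted ordered (plane) trees on m nodes have m−1 edges and are counted by C_{m−1}; m = 15 gives C_14.
C_14 = C(28,14)/15 = 40116600/15 = 2674440.

2674440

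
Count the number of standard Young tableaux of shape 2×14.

Standard Young tableaux of shape 2×n are counted by C_n; here n = 14.
C_14 = 2674440.

2674440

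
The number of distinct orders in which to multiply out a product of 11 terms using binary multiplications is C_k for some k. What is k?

10

Bracketing 11 factors into binary products is counted by C_{11−1} = C_10.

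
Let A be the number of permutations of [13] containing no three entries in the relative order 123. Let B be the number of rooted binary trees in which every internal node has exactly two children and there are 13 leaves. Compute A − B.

Permutations of [n] avoiding any single length-3 pattern are counted by C_n; here n = 13. So A = C_13 = 742900.
A full binary tree with L leaves has L−1 internal nodes and is counted by C_{L−1}; L = 13 gives C_12. So B = C_12 = 208012.
A − B = 742900 − 208012 = 534888.

534888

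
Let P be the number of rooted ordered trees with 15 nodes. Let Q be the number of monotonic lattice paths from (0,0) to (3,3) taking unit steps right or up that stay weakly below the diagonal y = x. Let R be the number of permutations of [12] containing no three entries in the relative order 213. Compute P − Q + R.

Rooted ordered (plane) trees on m nodes have m−1 edges and are counted by C_{m−1}; m = 15 gives C_14. So P = C_14 = 2674440.
Sub-diagonal monotone paths from (0,0) to (3,3) biject with Dyck paths of semilength 3, giving C_3. So Q = C_3 = 5.
Permutations of [n] avoiding any single length-3 pattern are counted by C_n; here n = 12. So R = C_12 = 208012.
P − Q + R = 2674440 − 5 + 208012 = 2882447.

2882447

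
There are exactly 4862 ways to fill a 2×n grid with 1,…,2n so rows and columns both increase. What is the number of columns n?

9

Standard Young tableaux of shape 2×n are counted by C_n. The Catalan number equal to 4862 is C_9.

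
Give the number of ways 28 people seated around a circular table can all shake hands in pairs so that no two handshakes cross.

2674440

With 28 = 2·14 people, non-crossing handshake pairings are non-crossing perfect matchings on a circle, counted by C_14.
C_14 = 2674440.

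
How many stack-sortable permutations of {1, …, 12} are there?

208012

Stack-sortable permutations are exactly the 231-avoiding ones, counted by C_n; here n = 12.
C_12 = C(24,12)/13 = 2704156/13 = 208012.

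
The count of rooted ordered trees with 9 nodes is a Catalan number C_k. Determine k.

A rooted plane tree on 9 nodes has 8 edges, and such trees are counted by C_8.

8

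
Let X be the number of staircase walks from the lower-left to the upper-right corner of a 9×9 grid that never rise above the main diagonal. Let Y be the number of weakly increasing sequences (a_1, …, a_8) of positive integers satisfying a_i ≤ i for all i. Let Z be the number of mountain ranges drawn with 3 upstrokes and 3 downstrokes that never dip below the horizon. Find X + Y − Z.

6287

Monotone paths in an n×n grid that stay weakly below the diagonal are counted by C_n; here n = 9. So X = C_9 = 4862.
Such sub-staircase sequences of length n are counted by C_n; here n = 8. So Y = C_8 = 1430.
A Dyck path with 3 up-steps and 3 down-steps has semilength 3, so there are C_3 of them. So Z = C_3 = 5.
X + Y − Z = 4862 + 1430 − 5 = 6287.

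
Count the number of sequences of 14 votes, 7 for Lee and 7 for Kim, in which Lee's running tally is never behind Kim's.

429

Reading a vote for the leader as '(' and for the other as ')' turns such a sequence into a balanced string of 7 pairs, so the count is C_7.
C_7 = 429.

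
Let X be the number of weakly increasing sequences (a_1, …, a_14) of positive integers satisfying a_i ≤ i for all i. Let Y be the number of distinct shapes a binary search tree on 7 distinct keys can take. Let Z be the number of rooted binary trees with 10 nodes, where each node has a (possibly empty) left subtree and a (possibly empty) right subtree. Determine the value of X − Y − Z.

2657215

Weakly increasing sequences with a_i ≤ i biject with Dyck paths of semilength 14, so there are C_14. So X = C_14 = 2674440.
There are C_n binary search tree shapes on n keys; with n = 7 that is C_7. So Y = C_7 = 429.
Rooted binary trees with 10 nodes (each child slot possibly empty) number C_10. So Z = C_10 = 16796.
X − Y − Z = 2674440 − 429 − 16796 = 2657215.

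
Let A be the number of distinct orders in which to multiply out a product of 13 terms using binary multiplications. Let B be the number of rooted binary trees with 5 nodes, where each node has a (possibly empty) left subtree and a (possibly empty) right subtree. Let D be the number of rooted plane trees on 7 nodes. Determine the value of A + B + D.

208186

Bracketing 13 factors into binary products is counted by C_{13−1} = C_12. So A = C_12 = 208012.
There are C_n binary search tree shapes on n keys; with n = 5 that is C_5. So B = C_5 = 42.
Rooted ordered (plane) trees on m nodes have m−1 edges and are counted by C_{m−1}; m = 7 gives C_6. So D = C_6 = 132.
A + B + D = 208012 + 42 + 132 = 208186.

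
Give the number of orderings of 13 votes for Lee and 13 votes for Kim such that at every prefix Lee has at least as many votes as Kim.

742900

Ballot sequences with n votes each where one side never trails are Dyck words, counted by C_n; here n = 13.
C_13 = C_12 · 2(2·12+1)/(12+2) = 208012 · 50/14 = 742900.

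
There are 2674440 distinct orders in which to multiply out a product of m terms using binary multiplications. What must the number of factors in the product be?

Parenthesizations of m factors are counted by C_{m−1}. The Catalan number equal to 2674440 is C_14.
So the index is 14, and the number of factors is 14 + 1 = 15.

15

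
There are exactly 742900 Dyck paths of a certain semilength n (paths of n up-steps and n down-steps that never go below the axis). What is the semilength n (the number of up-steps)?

Dyck paths of semilength n are counted by C_n; 742900 = C_13.

13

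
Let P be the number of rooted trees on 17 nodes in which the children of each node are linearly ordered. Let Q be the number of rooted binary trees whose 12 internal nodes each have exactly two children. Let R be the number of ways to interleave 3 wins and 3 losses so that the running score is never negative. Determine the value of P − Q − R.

35149653

A rooted plane tree on 17 nodes has 16 edges, and such trees are counted by C_16. So P = C_16 = 35357670.
Full binary trees with n internal nodes are counted by C_n; here n = 12. So Q = C_12 = 208012.
Ballot sequences with n votes each where one side never trails are Dyck words, counted by C_n; here n = 3. So R = C_3 = 5.
P − Q − R = 35357670 − 208012 − 5 = 35149653.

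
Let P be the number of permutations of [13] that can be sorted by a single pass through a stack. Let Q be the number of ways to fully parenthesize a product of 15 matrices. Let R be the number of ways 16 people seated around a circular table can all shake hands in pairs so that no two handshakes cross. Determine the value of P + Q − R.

Stack-sortable permutations are exactly the 231-avoiding ones, counted by C_n; here n = 13. So P = C_13 = 742900.
Parenthesizations of m factors correspond to full binary trees with m leaves, counted by C_{m−1}; m = 15 gives C_14. So Q = C_14 = 2674440.
Non-crossing handshake pairings of 2n people are counted by C_n; 16 people gives n = 8. So R = C_8 = 1430.
P + Q − R = 742900 + 2674440 − 1430 = 3415910.

3415910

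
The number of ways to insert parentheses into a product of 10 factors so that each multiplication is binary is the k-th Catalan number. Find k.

9

Bracketing 10 factors into binary products is counted by C_{10−1} = C_9.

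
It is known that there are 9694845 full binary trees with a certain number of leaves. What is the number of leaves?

Full binary trees with L leaves are counted by C_{L−1}, and C_15 = 9694845.
So the index is 15, and the number of leaves is 15 + 1 = 16.

16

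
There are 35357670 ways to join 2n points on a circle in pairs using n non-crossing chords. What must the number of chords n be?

16

Non-crossing pairings of 2n points on a circle are counted by C_n. Since C_16 = 35357670, the index is 16.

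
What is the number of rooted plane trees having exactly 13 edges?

A rooted plane tree with 13 edges has 14 nodes, and the count is C_13.
C_13 = C(26,13)/14 = 10400600/14 = 742900.

742900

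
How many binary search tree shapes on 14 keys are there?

Binary trees (left/right distinguished) on n nodes are counted by C_n; here n = 14.
C_14 = C(28,14)/15 = 40116600/15 = 2674440.

2674440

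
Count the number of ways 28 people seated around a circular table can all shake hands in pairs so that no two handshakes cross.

Non-crossing handshake pairings of 2n people are counted by C_n; 28 people gives n = 14.
C_14 = C(28,14)/15 = 40116600/15 = 2674440.

2674440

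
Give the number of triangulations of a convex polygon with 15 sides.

742900

The number of triangulations of a 15-gon is the Catalan number C_13 (index = sides − 2).
C_13 = C(26,13)/14 = 10400600/14 = 742900.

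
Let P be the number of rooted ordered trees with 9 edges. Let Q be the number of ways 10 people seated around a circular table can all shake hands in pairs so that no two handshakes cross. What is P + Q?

Rooted ordered trees with n edges are counted by C_n; here n = 9. So P = C_9 = 4862.
With 10 = 2·5 people, non-crossing handshake pairings are non-crossing perfect matchings on a circle, counted by C_5. So Q = C_5 = 42.
P + Q = 4862 + 42 = 4904.

4904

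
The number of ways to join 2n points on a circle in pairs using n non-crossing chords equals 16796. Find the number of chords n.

10

Non-crossing pairings of 2n points on a circle are counted by C_n. The Catalan number equal to 16796 is C_10.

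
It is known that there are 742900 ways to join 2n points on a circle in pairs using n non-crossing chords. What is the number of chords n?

Non-crossing pairings of 2n points on a circle are counted by C_n; 742900 = C_13.

13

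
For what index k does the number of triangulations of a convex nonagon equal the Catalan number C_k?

7

A convex 9-gon is triangulated into 7 triangles, and the number of such triangulations is the Catalan number C_{9−2} = C_7.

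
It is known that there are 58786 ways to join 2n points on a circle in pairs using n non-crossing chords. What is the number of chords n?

Non-crossing pairings of 2n points on a circle are counted by C_n; 58786 = C_11.

11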